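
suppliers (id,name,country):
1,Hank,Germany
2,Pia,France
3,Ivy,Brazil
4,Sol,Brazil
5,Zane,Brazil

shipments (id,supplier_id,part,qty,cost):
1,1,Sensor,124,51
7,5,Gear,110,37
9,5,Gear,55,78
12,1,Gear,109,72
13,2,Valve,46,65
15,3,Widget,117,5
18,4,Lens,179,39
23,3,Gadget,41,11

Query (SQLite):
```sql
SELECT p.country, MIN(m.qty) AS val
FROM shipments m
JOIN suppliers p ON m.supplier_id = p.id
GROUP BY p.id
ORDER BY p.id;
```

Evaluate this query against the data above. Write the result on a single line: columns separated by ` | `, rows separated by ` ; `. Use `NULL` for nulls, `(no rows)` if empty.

Germany | 109 ; France | 46 ; Brazil | 41 ; Brazil | 179 ; Brazil | 55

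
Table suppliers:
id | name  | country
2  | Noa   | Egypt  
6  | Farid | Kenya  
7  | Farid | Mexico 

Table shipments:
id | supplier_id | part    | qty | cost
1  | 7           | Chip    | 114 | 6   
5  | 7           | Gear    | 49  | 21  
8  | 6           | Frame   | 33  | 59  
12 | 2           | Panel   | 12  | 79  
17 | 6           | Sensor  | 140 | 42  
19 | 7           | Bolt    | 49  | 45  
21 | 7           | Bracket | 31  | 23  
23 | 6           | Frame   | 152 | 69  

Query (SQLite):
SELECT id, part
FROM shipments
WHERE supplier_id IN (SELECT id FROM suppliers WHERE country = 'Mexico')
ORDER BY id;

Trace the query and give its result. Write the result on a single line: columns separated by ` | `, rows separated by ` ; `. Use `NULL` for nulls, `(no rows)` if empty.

Inner query: suppliers.id where country = 'Mexico'.
Outer: keep shipments rows whose supplier_id is in that set.
Inner query → {7}

1 | Chip ; 5 | Gear ; 19 | Bolt ; 21 | Bracket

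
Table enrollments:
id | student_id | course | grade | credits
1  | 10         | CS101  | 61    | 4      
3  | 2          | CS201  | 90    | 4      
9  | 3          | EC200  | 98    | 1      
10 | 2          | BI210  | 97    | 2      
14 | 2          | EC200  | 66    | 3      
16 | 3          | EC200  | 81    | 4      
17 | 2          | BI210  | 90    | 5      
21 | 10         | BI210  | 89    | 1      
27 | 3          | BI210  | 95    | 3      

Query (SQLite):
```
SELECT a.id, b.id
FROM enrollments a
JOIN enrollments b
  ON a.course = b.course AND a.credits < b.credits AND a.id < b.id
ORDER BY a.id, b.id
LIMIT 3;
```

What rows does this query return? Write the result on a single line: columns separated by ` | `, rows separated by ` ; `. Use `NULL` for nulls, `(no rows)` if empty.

Pairs (a,b) with same course, a.credits < b.credits, a.id < b.id.
course groups: BI210:{10,17,21,27} CS101:{1} CS201:{3} EC200:{9,14,16}
Ordered by (a.id, b.id); first 3.

9 | 14 ; 9 | 16 ; 10 | 17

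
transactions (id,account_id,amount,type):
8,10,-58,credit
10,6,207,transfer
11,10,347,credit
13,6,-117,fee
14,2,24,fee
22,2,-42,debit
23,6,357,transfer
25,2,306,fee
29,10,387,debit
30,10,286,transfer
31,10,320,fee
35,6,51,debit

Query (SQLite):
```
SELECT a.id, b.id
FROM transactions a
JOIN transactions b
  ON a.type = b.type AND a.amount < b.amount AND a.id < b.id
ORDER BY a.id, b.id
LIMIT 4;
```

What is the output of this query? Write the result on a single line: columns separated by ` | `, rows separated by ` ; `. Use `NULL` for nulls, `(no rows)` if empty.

Pairs (a,b) with same type, a.amount < b.amount, a.id < b.id.
type groups: credit:{8,11} debit:{22,29,35} fee:{13,14,25,31} transfer:{10,23,30}
Ordered by (a.id, b.id); first 4.

8 | 11 ; 10 | 23 ; 10 | 30 ; 13 | 14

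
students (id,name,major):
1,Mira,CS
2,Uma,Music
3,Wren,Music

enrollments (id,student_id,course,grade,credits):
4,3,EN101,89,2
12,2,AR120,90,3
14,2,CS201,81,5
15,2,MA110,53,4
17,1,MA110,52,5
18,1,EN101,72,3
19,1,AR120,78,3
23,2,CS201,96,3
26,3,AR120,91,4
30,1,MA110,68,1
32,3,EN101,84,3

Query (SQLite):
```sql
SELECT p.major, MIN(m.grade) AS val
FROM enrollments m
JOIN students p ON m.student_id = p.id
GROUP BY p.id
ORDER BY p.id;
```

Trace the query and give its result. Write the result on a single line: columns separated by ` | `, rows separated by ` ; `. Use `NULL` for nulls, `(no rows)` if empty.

CS | 52 ; Music | 53 ; Music | 84

Join each enrollments row to its students via student_id.
Group joined rows by students.id; compute MIN(m.grade) per group.
  1: ids {17, 18, 19, 30} → MIN(m.grade)=52
  2: ids {12, 14, 15, 23} → MIN(m.grade)=53
  3: ids {4, 26, 32} → MIN(m.grade)=84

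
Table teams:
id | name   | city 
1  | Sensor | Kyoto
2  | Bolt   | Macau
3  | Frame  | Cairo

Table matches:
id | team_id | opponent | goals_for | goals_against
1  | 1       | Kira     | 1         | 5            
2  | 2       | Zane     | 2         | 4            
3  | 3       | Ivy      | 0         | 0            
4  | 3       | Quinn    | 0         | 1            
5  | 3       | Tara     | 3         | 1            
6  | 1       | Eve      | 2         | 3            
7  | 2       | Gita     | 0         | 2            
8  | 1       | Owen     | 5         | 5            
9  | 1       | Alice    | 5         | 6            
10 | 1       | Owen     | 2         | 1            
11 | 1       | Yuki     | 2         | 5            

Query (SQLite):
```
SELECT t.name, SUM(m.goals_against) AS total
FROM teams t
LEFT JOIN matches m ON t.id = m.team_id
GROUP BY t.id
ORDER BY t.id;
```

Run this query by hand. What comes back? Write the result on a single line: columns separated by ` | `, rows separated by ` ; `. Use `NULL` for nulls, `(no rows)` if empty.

Sensor | 25 ; Bolt | 6 ; Frame | 2

LEFT JOIN keeps every teams row; unmatched ones get NULL for matches columns.
Group by teams.id and compute SUM(m.goals_against). SUM over an all-NULL group is NULL.
  1: ids {1, 6, 8, 9, 10, 11} → SUM(m.goals_against)=25
  2: ids {2, 7} → SUM(m.goals_against)=6
  3: ids {3, 4, 5} → SUM(m.goals_against)=2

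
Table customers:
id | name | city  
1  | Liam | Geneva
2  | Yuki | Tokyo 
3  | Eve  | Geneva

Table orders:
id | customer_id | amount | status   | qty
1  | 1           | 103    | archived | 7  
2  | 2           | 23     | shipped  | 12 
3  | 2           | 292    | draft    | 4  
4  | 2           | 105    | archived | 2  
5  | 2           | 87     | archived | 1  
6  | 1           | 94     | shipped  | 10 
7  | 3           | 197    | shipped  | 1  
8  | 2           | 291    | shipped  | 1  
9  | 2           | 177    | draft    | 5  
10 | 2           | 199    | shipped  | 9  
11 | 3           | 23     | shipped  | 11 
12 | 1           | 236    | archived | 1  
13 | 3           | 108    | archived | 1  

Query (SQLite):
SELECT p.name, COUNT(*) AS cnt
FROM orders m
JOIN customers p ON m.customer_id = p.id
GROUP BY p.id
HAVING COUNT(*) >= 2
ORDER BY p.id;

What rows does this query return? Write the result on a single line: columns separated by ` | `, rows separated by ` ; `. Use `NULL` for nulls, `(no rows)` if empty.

Liam | 3 ; Yuki | 7 ; Eve | 3

Join each orders row to its customers via customer_id.
Group joined rows by customers.id; compute COUNT(*) per group.
HAVING: keep groups with count ≥ 2.
  1: ids {1, 6, 12} → COUNT(*)=3
  2: ids {2, 3, 4, 5, 8, 9, 10} → COUNT(*)=7
  3: ids {7, 11, 13} → COUNT(*)=3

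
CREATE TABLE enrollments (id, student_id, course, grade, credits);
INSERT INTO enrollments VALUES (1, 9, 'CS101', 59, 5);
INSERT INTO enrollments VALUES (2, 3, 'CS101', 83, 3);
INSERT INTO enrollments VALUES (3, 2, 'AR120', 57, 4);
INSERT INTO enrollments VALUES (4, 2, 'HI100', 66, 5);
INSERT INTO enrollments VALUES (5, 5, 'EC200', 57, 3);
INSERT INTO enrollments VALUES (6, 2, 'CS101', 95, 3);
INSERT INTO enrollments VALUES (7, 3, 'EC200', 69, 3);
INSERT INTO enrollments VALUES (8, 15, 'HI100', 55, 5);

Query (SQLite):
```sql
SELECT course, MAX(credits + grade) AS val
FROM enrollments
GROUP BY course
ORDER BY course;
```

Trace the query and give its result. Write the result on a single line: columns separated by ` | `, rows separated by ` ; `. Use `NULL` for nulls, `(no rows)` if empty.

For each row compute credits + grade.
Group by course; take MAX of the expression per group.
  AR120: ids {3} → MAX(credits + grade)=61
  CS101: ids {1, 2, 6} → MAX(credits + grade)=98
  EC200: ids {5, 7} → MAX(credits + grade)=72
  HI100: ids {4, 8} → MAX(credits + grade)=71

AR120 | 61 ; CS101 | 98 ; EC200 | 72 ; HI100 | 71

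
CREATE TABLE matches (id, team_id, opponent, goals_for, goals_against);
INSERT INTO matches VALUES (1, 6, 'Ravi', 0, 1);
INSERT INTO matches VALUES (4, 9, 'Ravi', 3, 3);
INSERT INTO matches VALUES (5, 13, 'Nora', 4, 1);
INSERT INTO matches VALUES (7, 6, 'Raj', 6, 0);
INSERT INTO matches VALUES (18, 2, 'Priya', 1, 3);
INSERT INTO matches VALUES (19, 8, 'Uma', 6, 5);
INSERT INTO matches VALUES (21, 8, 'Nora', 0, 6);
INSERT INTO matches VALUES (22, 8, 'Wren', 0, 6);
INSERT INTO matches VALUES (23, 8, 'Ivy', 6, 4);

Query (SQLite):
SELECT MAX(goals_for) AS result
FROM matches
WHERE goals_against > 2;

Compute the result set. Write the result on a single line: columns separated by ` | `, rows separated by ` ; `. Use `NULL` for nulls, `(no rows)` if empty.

Rows where goals_against > 2 → goals_for values: [3, 1, 6, 0, 0, 6].
MAX of non-NULL values = 6.

6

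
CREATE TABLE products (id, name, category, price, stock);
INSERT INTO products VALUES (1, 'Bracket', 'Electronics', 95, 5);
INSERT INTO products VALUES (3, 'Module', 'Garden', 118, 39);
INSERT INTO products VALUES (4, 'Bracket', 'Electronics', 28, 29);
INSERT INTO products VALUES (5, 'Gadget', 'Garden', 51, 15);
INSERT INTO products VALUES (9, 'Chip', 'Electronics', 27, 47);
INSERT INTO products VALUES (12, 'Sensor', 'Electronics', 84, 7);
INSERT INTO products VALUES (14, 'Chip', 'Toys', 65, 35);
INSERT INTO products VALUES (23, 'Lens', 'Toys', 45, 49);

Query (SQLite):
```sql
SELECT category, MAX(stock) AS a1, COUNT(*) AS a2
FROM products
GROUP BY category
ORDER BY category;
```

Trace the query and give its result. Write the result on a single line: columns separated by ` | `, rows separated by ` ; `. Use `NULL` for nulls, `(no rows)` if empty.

Group products by category.
Per group compute: MAX(stock), COUNT(*).
  Electronics: ids {1, 4, 9, 12} → MAX(stock)=47, COUNT(*)=4
  Garden: ids {3, 5} → MAX(stock)=39, COUNT(*)=2
  Toys: ids {14, 23} → MAX(stock)=49, COUNT(*)=2

Electronics | 47 | 4 ; Garden | 39 | 2 ; Toys | 49 | 2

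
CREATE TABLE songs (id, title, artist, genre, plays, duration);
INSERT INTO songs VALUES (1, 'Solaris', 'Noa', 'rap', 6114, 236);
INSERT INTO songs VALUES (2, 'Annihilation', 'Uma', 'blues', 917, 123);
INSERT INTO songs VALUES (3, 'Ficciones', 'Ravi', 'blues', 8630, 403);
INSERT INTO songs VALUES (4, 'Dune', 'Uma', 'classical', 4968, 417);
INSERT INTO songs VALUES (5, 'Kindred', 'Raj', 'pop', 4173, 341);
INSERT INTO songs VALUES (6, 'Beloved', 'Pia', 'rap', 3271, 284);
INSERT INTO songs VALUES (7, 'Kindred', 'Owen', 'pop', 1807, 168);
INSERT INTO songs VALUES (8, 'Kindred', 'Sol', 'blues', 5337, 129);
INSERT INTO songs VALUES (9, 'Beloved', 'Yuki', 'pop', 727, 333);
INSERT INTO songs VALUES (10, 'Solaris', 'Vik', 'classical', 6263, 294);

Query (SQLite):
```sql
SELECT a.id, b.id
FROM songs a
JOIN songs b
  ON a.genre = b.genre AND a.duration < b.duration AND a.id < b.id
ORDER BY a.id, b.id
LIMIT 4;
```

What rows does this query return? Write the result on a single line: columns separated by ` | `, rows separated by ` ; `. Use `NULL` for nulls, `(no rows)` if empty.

Pairs (a,b) with same genre, a.duration < b.duration, a.id < b.id.
genre groups: blues:{2,3,8} classical:{4,10} pop:{5,7,9} rap:{1,6}
Ordered by (a.id, b.id); first 4.

1 | 6 ; 2 | 3 ; 2 | 8 ; 7 | 9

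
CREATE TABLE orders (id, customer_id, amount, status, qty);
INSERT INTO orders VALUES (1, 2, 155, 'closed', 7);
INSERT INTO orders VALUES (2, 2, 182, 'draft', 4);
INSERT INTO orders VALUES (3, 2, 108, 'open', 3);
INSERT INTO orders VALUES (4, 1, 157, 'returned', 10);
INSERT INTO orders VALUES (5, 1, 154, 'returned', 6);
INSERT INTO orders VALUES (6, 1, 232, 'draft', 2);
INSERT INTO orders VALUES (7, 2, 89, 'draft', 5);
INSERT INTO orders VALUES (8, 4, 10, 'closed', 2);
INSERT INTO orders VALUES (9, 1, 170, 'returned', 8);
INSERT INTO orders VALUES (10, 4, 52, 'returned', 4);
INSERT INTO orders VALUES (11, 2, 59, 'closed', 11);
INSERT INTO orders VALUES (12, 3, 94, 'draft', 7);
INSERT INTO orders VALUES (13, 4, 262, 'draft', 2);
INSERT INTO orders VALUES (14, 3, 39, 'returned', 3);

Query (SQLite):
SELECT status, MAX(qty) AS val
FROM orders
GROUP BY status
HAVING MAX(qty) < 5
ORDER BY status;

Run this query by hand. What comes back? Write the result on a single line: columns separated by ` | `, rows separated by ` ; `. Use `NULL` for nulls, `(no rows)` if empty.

open | 3

Partition orders by status; compute MAX(qty) within each group.
HAVING: keep groups where MAX(qty) < 5.
  closed: ids {1, 8, 11} → MAX(qty)=11
  draft: ids {2, 6, 7, 12, 13} → MAX(qty)=7
  open: ids {3} → MAX(qty)=3
  returned: ids {4, 5, 9, 10, 14} → MAX(qty)=10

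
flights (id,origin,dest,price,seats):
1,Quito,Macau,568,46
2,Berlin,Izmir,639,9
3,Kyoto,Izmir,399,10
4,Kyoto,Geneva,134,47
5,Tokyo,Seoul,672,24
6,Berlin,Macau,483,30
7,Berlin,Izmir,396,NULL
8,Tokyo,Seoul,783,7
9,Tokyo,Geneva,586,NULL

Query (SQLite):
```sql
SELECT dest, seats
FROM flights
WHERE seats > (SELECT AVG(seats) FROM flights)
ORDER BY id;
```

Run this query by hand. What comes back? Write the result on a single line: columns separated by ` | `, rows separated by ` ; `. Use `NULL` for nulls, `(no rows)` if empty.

Scalar subquery: AVG(seats) over all flights rows = 24.714286 (≈; comparison uses full precision).
Keep rows where seats > that value.

Macau | 46 ; Geneva | 47 ; Macau | 30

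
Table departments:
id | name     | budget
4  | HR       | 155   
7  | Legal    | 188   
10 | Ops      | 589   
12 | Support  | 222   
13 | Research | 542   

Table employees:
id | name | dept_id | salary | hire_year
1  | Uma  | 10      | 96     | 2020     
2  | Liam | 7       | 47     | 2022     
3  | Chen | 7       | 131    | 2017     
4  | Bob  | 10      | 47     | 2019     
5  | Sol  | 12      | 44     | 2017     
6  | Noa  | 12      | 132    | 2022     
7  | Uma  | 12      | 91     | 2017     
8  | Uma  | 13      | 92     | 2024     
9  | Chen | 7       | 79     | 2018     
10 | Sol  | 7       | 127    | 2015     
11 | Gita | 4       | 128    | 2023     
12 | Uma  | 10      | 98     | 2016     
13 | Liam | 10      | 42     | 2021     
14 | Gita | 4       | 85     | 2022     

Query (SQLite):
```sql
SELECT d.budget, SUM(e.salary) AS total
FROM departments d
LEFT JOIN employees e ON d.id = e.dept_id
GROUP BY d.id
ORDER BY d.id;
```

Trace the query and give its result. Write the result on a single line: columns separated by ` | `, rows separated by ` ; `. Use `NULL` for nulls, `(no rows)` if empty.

155 | 213 ; 188 | 384 ; 589 | 283 ; 222 | 267 ; 542 | 92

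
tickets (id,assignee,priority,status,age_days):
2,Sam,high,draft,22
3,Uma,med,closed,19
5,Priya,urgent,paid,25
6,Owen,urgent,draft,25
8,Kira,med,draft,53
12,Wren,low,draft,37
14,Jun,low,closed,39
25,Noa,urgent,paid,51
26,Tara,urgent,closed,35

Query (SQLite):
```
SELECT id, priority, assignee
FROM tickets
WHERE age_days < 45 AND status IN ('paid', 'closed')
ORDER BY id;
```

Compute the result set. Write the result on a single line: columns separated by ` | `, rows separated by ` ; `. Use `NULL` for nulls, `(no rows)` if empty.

3 | med | Uma ; 5 | urgent | Priya ; 14 | low | Jun ; 26 | urgent | Tara

age_days < 45: ids {2, 3, 5, 6, 12, 14, 26}
status IN ('paid', 'closed'): ids {3, 5, 14, 25, 26}
Combine with AND.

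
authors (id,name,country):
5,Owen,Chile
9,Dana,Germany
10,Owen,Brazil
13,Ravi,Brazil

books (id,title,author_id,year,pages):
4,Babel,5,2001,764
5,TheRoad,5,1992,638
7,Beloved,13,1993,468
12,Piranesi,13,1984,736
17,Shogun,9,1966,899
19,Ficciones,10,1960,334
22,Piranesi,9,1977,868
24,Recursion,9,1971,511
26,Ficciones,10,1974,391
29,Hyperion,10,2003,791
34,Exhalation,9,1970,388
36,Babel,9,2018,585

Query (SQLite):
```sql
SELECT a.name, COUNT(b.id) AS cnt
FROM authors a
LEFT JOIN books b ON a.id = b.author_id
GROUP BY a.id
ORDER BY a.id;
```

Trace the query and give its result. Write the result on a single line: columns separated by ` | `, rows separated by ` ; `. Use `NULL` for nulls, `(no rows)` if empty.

Owen | 2 ; Dana | 5 ; Owen | 3 ; Ravi | 2

LEFT JOIN keeps every authors row; unmatched ones get NULL for books columns.
Group by authors.id and compute COUNT(b.id). COUNT(col) of an all-NULL group is 0.
  5: ids {4, 5} → COUNT(b.id)=2
  9: ids {17, 22, 24, 34, 36} → COUNT(b.id)=5
  10: ids {19, 26, 29} → COUNT(b.id)=3
  13: ids {7, 12} → COUNT(b.id)=2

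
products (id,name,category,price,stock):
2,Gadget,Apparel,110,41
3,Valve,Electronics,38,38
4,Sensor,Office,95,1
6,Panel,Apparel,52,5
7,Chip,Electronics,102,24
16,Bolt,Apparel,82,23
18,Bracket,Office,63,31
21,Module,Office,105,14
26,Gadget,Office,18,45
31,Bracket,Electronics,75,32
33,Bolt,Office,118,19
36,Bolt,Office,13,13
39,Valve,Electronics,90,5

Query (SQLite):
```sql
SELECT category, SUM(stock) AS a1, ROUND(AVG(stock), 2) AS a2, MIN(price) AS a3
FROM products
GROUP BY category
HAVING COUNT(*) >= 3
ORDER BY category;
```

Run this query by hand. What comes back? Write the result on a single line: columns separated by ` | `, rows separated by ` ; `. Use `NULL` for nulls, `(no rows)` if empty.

Group products by category.
Per group compute: SUM(stock), ROUND(AVG(stock), 2), MIN(price).
HAVING: drop groups with fewer than 3 rows.
  Apparel: ids {2, 6, 16} → SUM(stock)=69, ROUND(AVG(stock), 2)=23, MIN(price)=52
  Electronics: ids {3, 7, 31, 39} → SUM(stock)=99, ROUND(AVG(stock), 2)=24.75, MIN(price)=38
  Office: ids {4, 18, 21, 26, 33, 36} → SUM(stock)=123, ROUND(AVG(stock), 2)=20.5, MIN(price)=13

Apparel | 69 | 23 | 52 ; Electronics | 99 | 24.75 | 38 ; Office | 123 | 20.5 | 13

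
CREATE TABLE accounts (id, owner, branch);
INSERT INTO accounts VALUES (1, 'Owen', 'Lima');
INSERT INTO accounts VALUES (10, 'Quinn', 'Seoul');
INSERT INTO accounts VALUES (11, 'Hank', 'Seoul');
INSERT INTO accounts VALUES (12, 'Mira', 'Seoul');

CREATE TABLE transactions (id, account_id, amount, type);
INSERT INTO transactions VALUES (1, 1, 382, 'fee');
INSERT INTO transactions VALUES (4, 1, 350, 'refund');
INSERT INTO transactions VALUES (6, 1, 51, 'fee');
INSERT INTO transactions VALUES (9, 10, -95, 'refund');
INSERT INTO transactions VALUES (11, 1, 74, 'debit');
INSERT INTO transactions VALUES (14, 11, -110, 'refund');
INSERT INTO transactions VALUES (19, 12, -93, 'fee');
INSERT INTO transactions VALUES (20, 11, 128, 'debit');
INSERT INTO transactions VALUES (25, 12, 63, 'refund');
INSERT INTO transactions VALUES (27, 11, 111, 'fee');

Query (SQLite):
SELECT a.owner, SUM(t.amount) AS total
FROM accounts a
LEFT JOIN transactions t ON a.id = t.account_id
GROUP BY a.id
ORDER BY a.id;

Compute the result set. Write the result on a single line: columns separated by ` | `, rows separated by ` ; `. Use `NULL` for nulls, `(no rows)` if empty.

LEFT JOIN keeps every accounts row; unmatched ones get NULL for transactions columns.
Group by accounts.id and compute SUM(t.amount). SUM over an all-NULL group is NULL.
  1: ids {1, 4, 6, 11} → SUM(t.amount)=857
  10: ids {9} → SUM(t.amount)=-95
  11: ids {14, 20, 27} → SUM(t.amount)=129
  12: ids {19, 25} → SUM(t.amount)=-30

Owen | 857 ; Quinn | -95 ; Hank | 129 ; Mira | -30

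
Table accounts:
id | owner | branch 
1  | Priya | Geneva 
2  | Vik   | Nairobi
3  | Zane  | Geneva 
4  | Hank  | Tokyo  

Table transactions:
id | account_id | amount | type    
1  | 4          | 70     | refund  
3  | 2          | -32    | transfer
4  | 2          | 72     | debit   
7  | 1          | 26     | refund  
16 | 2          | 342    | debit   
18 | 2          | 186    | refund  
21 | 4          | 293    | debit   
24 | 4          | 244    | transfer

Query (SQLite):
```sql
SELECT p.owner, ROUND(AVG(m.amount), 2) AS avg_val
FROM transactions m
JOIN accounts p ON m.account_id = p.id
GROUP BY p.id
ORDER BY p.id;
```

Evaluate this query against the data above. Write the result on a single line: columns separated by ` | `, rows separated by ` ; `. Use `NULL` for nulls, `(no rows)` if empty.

Join each transactions row to its accounts via account_id.
Group joined rows by accounts.id; compute ROUND(AVG(m.amount), 2) per group.
  1: ids {7} → ROUND(AVG(m.amount), 2)=26
  2: ids {3, 4, 16, 18} → ROUND(AVG(m.amount), 2)=142
  4: ids {1, 21, 24} → ROUND(AVG(m.amount), 2)=202.33

Priya | 26 ; Vik | 142 ; Hank | 202.33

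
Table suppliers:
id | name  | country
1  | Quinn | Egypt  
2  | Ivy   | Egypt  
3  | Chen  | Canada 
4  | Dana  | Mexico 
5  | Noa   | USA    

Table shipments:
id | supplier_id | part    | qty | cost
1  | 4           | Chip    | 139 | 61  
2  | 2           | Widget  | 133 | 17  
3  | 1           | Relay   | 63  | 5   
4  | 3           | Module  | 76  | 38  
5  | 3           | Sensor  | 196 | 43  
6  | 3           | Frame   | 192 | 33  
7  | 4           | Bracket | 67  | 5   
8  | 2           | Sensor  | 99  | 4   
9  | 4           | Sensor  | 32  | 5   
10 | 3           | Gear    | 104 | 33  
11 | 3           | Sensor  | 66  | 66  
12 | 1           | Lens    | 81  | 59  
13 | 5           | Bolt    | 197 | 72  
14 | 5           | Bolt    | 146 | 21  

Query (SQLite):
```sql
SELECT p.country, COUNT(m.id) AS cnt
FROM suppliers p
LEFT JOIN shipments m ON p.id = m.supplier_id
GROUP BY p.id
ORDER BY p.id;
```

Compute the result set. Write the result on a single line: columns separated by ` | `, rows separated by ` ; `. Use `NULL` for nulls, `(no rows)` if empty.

LEFT JOIN keeps every suppliers row; unmatched ones get NULL for shipments columns.
Group by suppliers.id and compute COUNT(m.id). COUNT(col) of an all-NULL group is 0.
  1: ids {3, 12} → COUNT(m.id)=2
  2: ids {2, 8} → COUNT(m.id)=2
  3: ids {4, 5, 6, 10, 11} → COUNT(m.id)=5
  4: ids {1, 7, 9} → COUNT(m.id)=3
  5: ids {13, 14} → COUNT(m.id)=2

Egypt | 2 ; Egypt | 2 ; Canada | 5 ; Mexico | 3 ; USA | 2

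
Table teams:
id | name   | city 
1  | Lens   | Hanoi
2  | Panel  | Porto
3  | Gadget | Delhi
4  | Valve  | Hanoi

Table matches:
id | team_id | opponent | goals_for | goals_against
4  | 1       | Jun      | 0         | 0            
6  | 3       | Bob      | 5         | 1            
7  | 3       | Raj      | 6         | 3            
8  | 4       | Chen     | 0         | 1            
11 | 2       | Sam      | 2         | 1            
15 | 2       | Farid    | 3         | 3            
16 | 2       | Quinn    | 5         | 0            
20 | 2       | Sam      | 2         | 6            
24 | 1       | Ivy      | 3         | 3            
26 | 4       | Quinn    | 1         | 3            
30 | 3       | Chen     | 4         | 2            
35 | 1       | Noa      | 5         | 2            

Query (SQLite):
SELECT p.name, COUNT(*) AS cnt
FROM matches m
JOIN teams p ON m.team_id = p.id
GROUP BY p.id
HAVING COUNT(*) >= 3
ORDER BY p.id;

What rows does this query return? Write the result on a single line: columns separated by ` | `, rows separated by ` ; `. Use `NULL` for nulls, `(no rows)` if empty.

Lens | 3 ; Panel | 4 ; Gadget | 3

Join each matches row to its teams via team_id.
Group joined rows by teams.id; compute COUNT(*) per group.
HAVING: keep groups with count ≥ 3.
  1: ids {4, 24, 35} → COUNT(*)=3
  2: ids {11, 15, 16, 20} → COUNT(*)=4
  3: ids {6, 7, 30} → COUNT(*)=3
  4: ids {8, 26} → COUNT(*)=2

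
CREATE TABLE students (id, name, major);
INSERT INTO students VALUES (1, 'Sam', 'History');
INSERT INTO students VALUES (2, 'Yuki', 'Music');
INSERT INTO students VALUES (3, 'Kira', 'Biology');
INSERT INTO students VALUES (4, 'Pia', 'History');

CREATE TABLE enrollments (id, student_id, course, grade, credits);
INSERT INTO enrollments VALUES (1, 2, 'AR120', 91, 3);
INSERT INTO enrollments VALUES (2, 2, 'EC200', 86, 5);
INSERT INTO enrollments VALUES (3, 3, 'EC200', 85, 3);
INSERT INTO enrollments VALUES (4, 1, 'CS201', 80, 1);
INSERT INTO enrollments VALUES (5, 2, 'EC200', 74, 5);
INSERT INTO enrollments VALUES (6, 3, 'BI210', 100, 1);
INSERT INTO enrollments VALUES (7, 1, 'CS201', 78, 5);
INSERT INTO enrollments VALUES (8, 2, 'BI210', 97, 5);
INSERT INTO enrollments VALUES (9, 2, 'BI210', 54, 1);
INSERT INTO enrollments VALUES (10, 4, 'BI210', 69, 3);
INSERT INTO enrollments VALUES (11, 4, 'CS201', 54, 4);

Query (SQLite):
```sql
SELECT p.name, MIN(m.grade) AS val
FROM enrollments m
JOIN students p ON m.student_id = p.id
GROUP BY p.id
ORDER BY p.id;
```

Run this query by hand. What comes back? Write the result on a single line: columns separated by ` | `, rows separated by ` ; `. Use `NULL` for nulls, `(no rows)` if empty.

Sam | 78 ; Yuki | 54 ; Kira | 85 ; Pia | 54

Join each enrollments row to its students via student_id.
Group joined rows by students.id; compute MIN(m.grade) per group.
  1: ids {4, 7} → MIN(m.grade)=78
  2: ids {1, 2, 5, 8, 9} → MIN(m.grade)=54
  3: ids {3, 6} → MIN(m.grade)=85
  4: ids {10, 11} → MIN(m.grade)=54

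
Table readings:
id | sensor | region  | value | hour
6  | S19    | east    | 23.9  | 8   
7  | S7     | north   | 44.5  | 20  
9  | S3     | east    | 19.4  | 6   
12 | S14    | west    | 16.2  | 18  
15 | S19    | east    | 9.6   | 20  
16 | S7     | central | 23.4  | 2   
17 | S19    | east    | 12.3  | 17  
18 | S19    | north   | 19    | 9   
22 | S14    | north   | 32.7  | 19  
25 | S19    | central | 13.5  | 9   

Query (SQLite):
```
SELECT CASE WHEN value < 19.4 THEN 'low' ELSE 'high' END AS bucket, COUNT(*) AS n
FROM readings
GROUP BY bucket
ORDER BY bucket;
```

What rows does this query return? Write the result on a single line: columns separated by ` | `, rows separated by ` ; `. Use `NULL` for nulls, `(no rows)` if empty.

high | 5 ; low | 5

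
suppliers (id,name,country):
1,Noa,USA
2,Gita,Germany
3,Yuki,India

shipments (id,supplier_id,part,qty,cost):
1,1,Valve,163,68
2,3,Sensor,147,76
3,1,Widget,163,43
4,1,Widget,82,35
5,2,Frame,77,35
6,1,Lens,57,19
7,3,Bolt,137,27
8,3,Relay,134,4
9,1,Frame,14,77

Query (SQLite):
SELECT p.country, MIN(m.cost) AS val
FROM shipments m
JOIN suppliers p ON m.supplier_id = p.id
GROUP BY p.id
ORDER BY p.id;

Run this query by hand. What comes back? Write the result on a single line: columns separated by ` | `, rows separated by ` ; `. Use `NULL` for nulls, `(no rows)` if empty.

Join each shipments row to its suppliers via supplier_id.
Group joined rows by suppliers.id; compute MIN(m.cost) per group.
  1: ids {1, 3, 4, 6, 9} → MIN(m.cost)=19
  2: ids {5} → MIN(m.cost)=35
  3: ids {2, 7, 8} → MIN(m.cost)=4

USA | 19 ; Germany | 35 ; India | 4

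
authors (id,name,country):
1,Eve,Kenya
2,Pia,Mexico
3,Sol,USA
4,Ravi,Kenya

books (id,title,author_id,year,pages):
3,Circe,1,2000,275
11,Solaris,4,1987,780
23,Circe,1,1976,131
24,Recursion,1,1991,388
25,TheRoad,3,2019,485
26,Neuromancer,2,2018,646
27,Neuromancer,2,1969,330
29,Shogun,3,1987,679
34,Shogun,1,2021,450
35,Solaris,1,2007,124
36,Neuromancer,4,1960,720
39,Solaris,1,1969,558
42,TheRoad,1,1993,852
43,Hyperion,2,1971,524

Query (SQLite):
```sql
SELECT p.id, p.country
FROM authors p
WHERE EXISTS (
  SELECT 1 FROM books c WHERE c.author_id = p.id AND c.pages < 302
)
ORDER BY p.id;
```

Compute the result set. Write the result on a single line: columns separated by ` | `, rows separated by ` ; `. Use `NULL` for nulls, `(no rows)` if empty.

For each authors row, check whether any books with matching author_id has pages < 302.
Keep rows where that is true.

1 | Kenya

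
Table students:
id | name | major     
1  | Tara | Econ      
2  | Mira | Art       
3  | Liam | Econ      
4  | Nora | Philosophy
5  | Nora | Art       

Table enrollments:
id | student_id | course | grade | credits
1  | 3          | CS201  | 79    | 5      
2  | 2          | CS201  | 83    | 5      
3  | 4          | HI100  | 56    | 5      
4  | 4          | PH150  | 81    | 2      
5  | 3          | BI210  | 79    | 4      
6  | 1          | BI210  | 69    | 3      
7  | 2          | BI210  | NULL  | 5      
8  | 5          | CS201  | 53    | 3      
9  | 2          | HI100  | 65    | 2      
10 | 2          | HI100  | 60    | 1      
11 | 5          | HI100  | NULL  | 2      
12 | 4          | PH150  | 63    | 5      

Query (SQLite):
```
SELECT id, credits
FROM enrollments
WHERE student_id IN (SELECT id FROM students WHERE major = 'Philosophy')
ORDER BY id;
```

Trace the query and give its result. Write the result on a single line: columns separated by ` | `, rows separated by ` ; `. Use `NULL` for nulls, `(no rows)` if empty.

3 | 5 ; 4 | 2 ; 12 | 5

Inner query: students.id where major = 'Philosophy'.
Outer: keep enrollments rows whose student_id is in that set.
Inner query → {4}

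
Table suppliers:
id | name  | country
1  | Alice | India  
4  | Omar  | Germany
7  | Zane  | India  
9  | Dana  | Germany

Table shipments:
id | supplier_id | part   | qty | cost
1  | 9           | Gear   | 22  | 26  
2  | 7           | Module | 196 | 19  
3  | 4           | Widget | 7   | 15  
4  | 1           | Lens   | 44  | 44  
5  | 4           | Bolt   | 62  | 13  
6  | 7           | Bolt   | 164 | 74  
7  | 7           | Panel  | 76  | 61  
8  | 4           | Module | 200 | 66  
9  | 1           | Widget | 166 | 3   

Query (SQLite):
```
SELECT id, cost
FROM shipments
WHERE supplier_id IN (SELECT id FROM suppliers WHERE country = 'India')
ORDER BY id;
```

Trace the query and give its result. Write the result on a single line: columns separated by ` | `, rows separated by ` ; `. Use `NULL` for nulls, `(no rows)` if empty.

2 | 19 ; 4 | 44 ; 6 | 74 ; 7 | 61 ; 9 | 3

Inner query: suppliers.id where country = 'India'.
Outer: keep shipments rows whose supplier_id is in that set.
Inner query → {1, 7}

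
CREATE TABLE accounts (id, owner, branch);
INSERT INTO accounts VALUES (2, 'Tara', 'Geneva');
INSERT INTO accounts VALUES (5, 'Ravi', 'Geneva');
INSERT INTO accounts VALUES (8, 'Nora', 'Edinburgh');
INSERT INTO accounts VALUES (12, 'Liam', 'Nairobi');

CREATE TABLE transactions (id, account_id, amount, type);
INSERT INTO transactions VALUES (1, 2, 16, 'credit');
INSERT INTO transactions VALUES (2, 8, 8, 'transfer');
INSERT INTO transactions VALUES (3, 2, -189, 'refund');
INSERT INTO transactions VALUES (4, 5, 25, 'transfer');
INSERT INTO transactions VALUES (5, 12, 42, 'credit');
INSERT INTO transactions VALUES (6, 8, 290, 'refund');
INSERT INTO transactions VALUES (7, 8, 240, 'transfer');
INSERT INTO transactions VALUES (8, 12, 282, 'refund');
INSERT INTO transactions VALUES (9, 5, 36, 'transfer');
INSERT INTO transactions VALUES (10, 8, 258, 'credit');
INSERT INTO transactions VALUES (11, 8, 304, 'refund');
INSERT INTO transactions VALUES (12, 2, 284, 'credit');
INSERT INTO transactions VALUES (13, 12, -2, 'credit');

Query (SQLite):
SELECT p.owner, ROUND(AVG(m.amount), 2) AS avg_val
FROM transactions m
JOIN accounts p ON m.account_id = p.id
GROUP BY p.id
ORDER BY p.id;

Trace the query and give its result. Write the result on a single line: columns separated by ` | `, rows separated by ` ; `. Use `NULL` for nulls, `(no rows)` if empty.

Join each transactions row to its accounts via account_id.
Group joined rows by accounts.id; compute ROUND(AVG(m.amount), 2) per group.
  2: ids {1, 3, 12} → ROUND(AVG(m.amount), 2)=37
  5: ids {4, 9} → ROUND(AVG(m.amount), 2)=30.5
  8: ids {2, 6, 7, 10, 11} → ROUND(AVG(m.amount), 2)=220
  12: ids {5, 8, 13} → ROUND(AVG(m.amount), 2)=107.33

Tara | 37 ; Ravi | 30.5 ; Nora | 220 ; Liam | 107.33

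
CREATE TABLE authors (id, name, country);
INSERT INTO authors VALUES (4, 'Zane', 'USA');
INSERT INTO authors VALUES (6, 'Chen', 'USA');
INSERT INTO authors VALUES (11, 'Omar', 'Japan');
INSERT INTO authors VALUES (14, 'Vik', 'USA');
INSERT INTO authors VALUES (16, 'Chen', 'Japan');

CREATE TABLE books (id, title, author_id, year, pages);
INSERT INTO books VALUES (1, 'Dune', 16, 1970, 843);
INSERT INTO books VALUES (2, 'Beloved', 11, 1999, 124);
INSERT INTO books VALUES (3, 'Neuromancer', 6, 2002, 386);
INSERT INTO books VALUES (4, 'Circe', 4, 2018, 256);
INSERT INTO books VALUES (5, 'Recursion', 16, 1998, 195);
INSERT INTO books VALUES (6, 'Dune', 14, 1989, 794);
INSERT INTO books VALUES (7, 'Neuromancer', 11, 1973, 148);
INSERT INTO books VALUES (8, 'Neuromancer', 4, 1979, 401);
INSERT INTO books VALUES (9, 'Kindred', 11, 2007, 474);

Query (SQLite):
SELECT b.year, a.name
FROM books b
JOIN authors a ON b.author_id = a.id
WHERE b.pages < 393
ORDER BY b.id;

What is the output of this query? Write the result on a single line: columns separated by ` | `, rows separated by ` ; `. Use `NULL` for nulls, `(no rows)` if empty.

1999 | Omar ; 2002 | Chen ; 2018 | Zane ; 1998 | Chen ; 1973 | Omar

Each books row matches the authors row where author_id = authors.id.
Then keep rows with b.pages < 393.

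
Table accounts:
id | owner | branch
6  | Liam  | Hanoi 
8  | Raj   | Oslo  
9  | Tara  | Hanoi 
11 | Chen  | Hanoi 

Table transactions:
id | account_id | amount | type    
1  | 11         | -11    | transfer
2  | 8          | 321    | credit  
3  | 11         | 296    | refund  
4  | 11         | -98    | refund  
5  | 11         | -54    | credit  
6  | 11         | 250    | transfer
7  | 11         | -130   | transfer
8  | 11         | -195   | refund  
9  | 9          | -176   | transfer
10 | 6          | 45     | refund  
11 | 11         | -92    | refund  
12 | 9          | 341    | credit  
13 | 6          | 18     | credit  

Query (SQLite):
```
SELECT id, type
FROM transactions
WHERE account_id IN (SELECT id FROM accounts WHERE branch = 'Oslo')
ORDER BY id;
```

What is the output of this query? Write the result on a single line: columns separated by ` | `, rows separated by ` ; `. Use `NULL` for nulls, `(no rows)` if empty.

2 | credit

Inner query: accounts.id where branch = 'Oslo'.
Outer: keep transactions rows whose account_id is in that set.
Inner query → {8}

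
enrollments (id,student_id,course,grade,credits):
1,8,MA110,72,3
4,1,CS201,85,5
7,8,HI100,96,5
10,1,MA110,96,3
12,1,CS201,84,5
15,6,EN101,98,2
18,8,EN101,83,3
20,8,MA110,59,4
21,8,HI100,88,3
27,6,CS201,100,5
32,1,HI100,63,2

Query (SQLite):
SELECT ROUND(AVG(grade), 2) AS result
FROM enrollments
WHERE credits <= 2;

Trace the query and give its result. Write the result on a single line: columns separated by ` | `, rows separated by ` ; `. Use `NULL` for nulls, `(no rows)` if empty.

Rows where credits <= 2 → grade values: [98, 63].
AVG = 161 / 2 (rounded to 2 dp).

80.5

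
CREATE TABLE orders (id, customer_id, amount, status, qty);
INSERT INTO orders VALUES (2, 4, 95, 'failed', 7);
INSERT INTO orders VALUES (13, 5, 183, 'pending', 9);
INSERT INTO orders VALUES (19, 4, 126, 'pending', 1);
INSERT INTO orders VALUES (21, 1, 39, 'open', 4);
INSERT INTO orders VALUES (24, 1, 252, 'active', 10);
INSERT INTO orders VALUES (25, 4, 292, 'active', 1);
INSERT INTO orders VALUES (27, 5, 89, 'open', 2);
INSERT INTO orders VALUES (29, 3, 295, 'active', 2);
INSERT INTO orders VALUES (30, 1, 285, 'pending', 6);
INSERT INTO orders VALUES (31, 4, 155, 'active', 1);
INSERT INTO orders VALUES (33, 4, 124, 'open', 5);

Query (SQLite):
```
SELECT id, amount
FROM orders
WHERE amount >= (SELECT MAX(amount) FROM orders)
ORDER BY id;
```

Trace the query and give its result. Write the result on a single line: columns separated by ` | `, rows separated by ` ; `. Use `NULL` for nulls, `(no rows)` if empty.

29 | 295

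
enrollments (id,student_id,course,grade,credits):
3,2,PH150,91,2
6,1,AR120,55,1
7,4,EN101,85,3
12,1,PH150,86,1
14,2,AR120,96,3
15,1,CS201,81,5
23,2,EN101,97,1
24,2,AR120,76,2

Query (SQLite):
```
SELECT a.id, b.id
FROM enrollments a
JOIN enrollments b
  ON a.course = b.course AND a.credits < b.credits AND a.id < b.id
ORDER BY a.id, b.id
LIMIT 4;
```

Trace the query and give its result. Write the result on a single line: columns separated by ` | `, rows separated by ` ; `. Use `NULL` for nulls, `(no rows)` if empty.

6 | 14 ; 6 | 24

Pairs (a,b) with same course, a.credits < b.credits, a.id < b.id.
course groups: AR120:{6,14,24} CS201:{15} EN101:{7,23} PH150:{3,12}
Ordered by (a.id, b.id); first 4.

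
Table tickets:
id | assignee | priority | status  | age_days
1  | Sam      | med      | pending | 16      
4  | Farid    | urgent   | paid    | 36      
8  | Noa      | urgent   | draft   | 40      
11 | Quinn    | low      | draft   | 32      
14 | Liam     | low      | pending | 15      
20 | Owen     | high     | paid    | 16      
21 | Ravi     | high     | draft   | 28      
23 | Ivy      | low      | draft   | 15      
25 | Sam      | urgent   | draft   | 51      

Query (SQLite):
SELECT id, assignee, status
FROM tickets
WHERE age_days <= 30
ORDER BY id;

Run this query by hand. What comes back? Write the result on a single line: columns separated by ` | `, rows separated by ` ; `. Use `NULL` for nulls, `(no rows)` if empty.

age_days <= 30: ids {1, 14, 20, 21, 23}

1 | Sam | pending ; 14 | Liam | pending ; 20 | Owen | paid ; 21 | Ravi | draft ; 23 | Ivy | draft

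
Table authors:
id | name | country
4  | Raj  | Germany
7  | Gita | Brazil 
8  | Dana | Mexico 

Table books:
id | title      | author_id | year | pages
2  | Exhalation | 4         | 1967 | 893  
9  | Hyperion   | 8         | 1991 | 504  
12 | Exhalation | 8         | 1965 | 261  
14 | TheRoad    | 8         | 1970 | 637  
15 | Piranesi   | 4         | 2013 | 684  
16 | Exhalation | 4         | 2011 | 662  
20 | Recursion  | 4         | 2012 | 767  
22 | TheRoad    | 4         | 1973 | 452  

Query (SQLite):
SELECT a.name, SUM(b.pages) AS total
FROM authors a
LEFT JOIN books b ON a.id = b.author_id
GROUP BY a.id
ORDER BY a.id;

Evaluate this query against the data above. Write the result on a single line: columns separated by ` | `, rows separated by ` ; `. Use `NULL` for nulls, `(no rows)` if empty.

Raj | 3458 ; Gita | NULL ; Dana | 1402

LEFT JOIN keeps every authors row; unmatched ones get NULL for books columns.
Group by authors.id and compute SUM(b.pages). SUM over an all-NULL group is NULL.
  4: ids {2, 15, 16, 20, 22} → SUM(b.pages)=3458
  7: ids {—} → SUM(b.pages)=NULL
  8: ids {9, 12, 14} → SUM(b.pages)=1402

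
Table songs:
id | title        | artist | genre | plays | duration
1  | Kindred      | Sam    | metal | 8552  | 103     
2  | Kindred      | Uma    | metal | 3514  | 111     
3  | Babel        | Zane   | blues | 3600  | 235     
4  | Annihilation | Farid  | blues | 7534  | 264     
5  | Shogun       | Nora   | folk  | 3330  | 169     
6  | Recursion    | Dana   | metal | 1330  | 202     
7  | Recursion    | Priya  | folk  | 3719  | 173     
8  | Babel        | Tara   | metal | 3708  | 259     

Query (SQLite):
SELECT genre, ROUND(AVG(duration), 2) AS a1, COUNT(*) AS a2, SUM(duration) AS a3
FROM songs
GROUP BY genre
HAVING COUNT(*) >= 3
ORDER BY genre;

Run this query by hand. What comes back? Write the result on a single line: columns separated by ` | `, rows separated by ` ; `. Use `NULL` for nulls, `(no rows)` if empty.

metal | 168.75 | 4 | 675

Group songs by genre.
Per group compute: ROUND(AVG(duration), 2), COUNT(*), SUM(duration).
HAVING: drop groups with fewer than 3 rows.
  blues: ids {3, 4} → ROUND(AVG(duration), 2)=249.5, COUNT(*)=2, SUM(duration)=499
  folk: ids {5, 7} → ROUND(AVG(duration), 2)=171, COUNT(*)=2, SUM(duration)=342
  metal: ids {1, 2, 6, 8} → ROUND(AVG(duration), 2)=168.75, COUNT(*)=4, SUM(duration)=675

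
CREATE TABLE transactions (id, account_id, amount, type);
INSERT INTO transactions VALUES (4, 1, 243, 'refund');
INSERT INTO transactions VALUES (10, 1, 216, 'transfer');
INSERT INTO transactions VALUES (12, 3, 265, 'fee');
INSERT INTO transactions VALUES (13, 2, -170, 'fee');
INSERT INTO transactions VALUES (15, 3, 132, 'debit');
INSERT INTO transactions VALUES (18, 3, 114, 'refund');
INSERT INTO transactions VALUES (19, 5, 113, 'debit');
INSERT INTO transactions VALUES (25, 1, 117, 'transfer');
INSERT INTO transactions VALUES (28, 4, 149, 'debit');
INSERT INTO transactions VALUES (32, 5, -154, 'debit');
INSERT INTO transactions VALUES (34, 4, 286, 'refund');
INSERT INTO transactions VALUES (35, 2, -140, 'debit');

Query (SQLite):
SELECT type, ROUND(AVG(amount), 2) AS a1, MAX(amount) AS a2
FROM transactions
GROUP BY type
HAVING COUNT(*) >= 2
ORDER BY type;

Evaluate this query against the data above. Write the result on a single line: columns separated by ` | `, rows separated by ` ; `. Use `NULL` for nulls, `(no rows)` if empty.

debit | 20 | 149 ; fee | 47.5 | 265 ; refund | 214.33 | 286 ; transfer | 166.5 | 216

Group transactions by type.
Per group compute: ROUND(AVG(amount), 2), MAX(amount).
HAVING: drop groups with fewer than 2 rows.
  debit: ids {15, 19, 28, 32, 35} → ROUND(AVG(amount), 2)=20, MAX(amount)=149
  fee: ids {12, 13} → ROUND(AVG(amount), 2)=47.5, MAX(amount)=265
  refund: ids {4, 18, 34} → ROUND(AVG(amount), 2)=214.33, MAX(amount)=286
  transfer: ids {10, 25} → ROUND(AVG(amount), 2)=166.5, MAX(amount)=216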